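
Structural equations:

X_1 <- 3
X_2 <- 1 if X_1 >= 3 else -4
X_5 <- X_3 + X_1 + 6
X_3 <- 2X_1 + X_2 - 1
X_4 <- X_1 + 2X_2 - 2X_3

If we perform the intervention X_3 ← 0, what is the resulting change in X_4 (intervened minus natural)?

12

The intervention breaks the incoming arrows to X_3: X_3 <- 2X_1 + X_2 - 1 no longer applies, and X_3 = 0.
X_2 = 1 if X_1 >= 3 else -4  [with X_1=3]  = 1
X_4 = X_1 + 2X_2 - 2X_3  [with X_1=3, X_2=1, X_3=0]  = 5
Without intervention: X_2 = 1 if X_1 >= 3 else -4  [with X_1=3]  = 1; X_3 = 2X_1 + X_2 - 1  [with X_1=3, X_2=1]  = 6; X_4 = X_1 + 2X_2 - 2X_3  [with X_1=3, X_2=1, X_3=6]  = -7.
Change = 5 − (-7) = 12.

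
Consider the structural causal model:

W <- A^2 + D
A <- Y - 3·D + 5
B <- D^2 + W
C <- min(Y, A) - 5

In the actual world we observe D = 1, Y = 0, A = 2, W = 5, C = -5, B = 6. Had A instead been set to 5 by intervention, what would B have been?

27

The intervention breaks the incoming arrows to A: A <- Y - 3·D + 5 no longer applies, and A = 5.
W = A^2 + D  [with A=5, D=1]  = 26
B = D^2 + W  [with D=1, W=26]  = 27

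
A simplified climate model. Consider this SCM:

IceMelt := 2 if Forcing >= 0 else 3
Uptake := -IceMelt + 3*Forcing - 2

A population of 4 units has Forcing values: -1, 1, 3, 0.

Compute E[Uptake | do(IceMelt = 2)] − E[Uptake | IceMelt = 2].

-1.75

do(IceMelt=2) breaks IceMelt's dependence on Forcing. With IceMelt=2 fixed, Uptake across the units is -7, -1, 5, -4, mean -1.75.
Conditioning on IceMelt=2 selects the 3 unit(s) with Forcing ∈ {1, 3, 0}. Their Uptake values: -1, 5, -4. Mean = 0.
Difference = -1.75 − 0 = -1.75.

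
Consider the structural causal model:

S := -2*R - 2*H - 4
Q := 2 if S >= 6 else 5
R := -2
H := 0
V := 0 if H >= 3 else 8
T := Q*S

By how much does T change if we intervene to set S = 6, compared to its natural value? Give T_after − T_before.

do(S=6) replaces the equation S := -2*R - 2*H - 4 with the constant S = 6.
Q = 2 if S >= 6 else 5  [with S=6]  = 2
T = Q*S  [with Q=2, S=6]  = 12
Without intervention: S = -2*R - 2*H - 4  [with R=-2, H=0]  = 0; Q = 2 if S >= 6 else 5  [with S=0]  = 5; T = Q*S  [with Q=5, S=0]  = 0.
Change = 12 − 0 = 12.

12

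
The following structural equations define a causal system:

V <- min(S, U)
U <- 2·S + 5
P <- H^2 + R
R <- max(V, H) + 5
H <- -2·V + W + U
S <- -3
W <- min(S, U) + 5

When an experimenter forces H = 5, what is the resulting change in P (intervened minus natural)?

Under do(H=5), the mechanism H <- -2·V + W + U is discarded; H is fixed at 5.
U = 2·S + 5  [with S=-3]  = -1
V = min(S, U)  [with S=-3, U=-1]  = -3
R = max(V, H) + 5  [with V=-3, H=5]  = 10
P = H^2 + R  [with H=5, R=10]  = 35
Without intervention: U = 2·S + 5  [with S=-3]  = -1; V = min(S, U)  [with S=-3, U=-1]  = -3; W = min(S, U) + 5  [with S=-3, U=-1]  = 2; H = -2·V + W + U  [with V=-3, W=2, U=-1]  = 7; R = max(V, H) + 5  [with V=-3, H=7]  = 12; P = H^2 + R  [with H=7, R=12]  = 61.
Change = 35 − 61 = -26.

-26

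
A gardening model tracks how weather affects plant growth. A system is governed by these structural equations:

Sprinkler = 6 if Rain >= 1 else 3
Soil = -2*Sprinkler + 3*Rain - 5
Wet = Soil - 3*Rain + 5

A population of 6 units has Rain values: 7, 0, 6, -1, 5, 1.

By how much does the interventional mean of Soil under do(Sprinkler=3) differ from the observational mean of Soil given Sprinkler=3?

10.5

do(Sprinkler=3) breaks Sprinkler's dependence on Rain. With Sprinkler=3 fixed, Soil across the units is 10, -11, 7, -14, 4, -8, mean -2.
E[Soil|Sprinkler=3] averages over only the 2 units with Sprinkler=3 (Rain = 0, -1): Soil = -11, -14, mean -12.5.
Difference = -2 − (-12.5) = 10.5.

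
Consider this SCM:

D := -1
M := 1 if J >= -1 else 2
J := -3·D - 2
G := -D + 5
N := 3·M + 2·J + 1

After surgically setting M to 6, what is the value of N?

21

The intervention breaks the incoming arrows to M: M := 1 if J >= -1 else 2 no longer applies, and M = 6.
J = -3·D - 2  [with D=-1]  = 1
N = 3·M + 2·J + 1  [with M=6, J=1]  = 21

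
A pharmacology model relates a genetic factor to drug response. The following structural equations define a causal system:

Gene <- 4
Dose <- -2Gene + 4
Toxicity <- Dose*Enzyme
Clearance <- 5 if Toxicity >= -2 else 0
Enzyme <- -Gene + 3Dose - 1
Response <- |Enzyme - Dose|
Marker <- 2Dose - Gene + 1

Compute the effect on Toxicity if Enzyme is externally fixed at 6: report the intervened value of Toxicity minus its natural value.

The intervention breaks the incoming arrows to Enzyme: Enzyme <- -Gene + 3Dose - 1 no longer applies, and Enzyme = 6.
Dose = -2Gene + 4  [with Gene=4]  = -4
Toxicity = Dose*Enzyme  [with Dose=-4, Enzyme=6]  = -24
Without intervention: Dose = -2Gene + 4  [with Gene=4]  = -4; Enzyme = -Gene + 3Dose - 1  [with Gene=4, Dose=-4]  = -17; Toxicity = Dose*Enzyme  [with Dose=-4, Enzyme=-17]  = 68.
Change = -24 − 68 = -92.

-92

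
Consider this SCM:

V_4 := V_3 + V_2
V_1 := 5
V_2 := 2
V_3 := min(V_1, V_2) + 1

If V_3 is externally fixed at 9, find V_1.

Under do(V_3=9), the mechanism V_3 := min(V_1, V_2) + 1 is discarded; V_3 is fixed at 9.
V_1 is not downstream of the intervention, so its value is determined by the original equations.

5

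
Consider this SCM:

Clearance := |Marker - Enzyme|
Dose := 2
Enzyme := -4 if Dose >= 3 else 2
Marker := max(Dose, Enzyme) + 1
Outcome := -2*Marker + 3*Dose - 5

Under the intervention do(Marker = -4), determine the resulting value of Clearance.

6

The intervention breaks the incoming arrows to Marker: Marker := max(Dose, Enzyme) + 1 no longer applies, and Marker = -4.
Enzyme = -4 if Dose >= 3 else 2  [with Dose=2]  = 2
Clearance = |Marker - Enzyme|  [with Marker=-4, Enzyme=2]  = 6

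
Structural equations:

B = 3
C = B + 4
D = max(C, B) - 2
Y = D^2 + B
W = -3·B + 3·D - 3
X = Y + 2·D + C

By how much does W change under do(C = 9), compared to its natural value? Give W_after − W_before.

6

do(C=9) replaces the equation C = B + 4 with the constant C = 9.
D = max(C, B) - 2  [with C=9, B=3]  = 7
W = -3·B + 3·D - 3  [with B=3, D=7]  = 9
Without intervention: C = B + 4  [with B=3]  = 7; D = max(C, B) - 2  [with C=7, B=3]  = 5; W = -3·B + 3·D - 3  [with B=3, D=5]  = 3.
Change = 9 − 3 = 6.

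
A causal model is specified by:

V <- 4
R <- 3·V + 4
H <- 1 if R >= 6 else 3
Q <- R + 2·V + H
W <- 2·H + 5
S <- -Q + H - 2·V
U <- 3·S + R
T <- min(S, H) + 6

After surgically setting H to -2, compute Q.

The intervention breaks the incoming arrows to H: H <- 1 if R >= 6 else 3 no longer applies, and H = -2.
R = 3·V + 4  [with V=4]  = 16
Q = R + 2·V + H  [with R=16, V=4, H=-2]  = 22

22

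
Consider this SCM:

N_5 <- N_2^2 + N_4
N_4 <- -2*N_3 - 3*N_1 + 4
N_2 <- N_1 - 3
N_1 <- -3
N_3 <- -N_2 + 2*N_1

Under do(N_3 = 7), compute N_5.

35

do(N_3=7) replaces the equation N_3 <- -N_2 + 2*N_1 with the constant N_3 = 7.
N_2 = N_1 - 3  [with N_1=-3]  = -6
N_4 = -2*N_3 - 3*N_1 + 4  [with N_3=7, N_1=-3]  = -1
N_5 = N_2^2 + N_4  [with N_2=-6, N_4=-1]  = 35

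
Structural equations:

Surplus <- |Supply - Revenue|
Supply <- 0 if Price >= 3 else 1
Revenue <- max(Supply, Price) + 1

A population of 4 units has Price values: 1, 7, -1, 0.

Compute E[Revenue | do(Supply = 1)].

3.5

Every unit gets Supply=1 under the intervention. Revenue values become 2, 8, 2, 2; E[Revenue|do(Supply=1)] = 3.5.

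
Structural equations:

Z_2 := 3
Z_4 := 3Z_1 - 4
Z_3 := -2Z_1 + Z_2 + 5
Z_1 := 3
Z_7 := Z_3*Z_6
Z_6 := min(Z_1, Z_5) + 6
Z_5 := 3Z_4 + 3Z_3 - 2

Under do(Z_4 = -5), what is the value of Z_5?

Intervening sets Z_4 = -5 and removes its equation (Z_4 := 3Z_1 - 4).
Z_3 = -2Z_1 + Z_2 + 5  [with Z_1=3, Z_2=3]  = 2
Z_5 = 3Z_4 + 3Z_3 - 2  [with Z_4=-5, Z_3=2]  = -11

-11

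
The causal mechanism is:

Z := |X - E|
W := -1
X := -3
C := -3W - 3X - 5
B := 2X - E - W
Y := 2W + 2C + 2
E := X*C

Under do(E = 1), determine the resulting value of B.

Under do(E=1), the mechanism E := X*C is discarded; E is fixed at 1.
B = 2X - E - W  [with X=-3, E=1, W=-1]  = -6

-6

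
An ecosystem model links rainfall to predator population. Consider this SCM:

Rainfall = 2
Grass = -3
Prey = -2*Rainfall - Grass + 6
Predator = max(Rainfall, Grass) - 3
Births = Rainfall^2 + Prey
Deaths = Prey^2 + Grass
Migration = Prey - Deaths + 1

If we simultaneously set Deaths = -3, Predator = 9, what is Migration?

9

Under do(Deaths = -3, Predator = 9), each intervened variable's structural equation is replaced by its fixed value.
Prey = -2*Rainfall - Grass + 6  [with Rainfall=2, Grass=-3]  = 5
Migration = Prey - Deaths + 1  [with Prey=5, Deaths=-3]  = 9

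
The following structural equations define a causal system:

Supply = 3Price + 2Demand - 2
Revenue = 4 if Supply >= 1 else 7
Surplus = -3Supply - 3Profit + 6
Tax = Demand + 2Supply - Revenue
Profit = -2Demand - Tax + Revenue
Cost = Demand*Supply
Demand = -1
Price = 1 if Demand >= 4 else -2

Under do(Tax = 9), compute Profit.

0

Intervening sets Tax = 9 and removes its equation (Tax = Demand + 2Supply - Revenue).
Price = 1 if Demand >= 4 else -2  [with Demand=-1]  = -2
Supply = 3Price + 2Demand - 2  [with Price=-2, Demand=-1]  = -10
Revenue = 4 if Supply >= 1 else 7  [with Supply=-10]  = 7
Profit = -2Demand - Tax + Revenue  [with Demand=-1, Tax=9, Revenue=7]  = 0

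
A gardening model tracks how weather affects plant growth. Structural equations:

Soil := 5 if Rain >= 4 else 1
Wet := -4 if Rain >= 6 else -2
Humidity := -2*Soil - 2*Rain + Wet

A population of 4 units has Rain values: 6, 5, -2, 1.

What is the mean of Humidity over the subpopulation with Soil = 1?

-3

Observing Soil=1 restricts to units where Soil's equation naturally yields 1: Rain ∈ {-2, 1}. In that subpopulation Humidity = 0, -6, mean -3.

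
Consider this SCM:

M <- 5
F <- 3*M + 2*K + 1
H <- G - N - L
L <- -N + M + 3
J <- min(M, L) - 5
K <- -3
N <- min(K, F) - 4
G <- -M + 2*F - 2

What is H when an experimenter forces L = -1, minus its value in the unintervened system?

16

Intervening sets L = -1 and removes its equation (L <- -N + M + 3).
F = 3*M + 2*K + 1  [with M=5, K=-3]  = 10
N = min(K, F) - 4  [with K=-3, F=10]  = -7
G = -M + 2*F - 2  [with M=5, F=10]  = 13
H = G - N - L  [with G=13, N=-7, L=-1]  = 21
Without intervention: F = 3*M + 2*K + 1  [with M=5, K=-3]  = 10; N = min(K, F) - 4  [with K=-3, F=10]  = -7; G = -M + 2*F - 2  [with M=5, F=10]  = 13; L = -N + M + 3  [with N=-7, M=5]  = 15; H = G - N - L  [with G=13, N=-7, L=15]  = 5.
Change = 21 − 5 = 16.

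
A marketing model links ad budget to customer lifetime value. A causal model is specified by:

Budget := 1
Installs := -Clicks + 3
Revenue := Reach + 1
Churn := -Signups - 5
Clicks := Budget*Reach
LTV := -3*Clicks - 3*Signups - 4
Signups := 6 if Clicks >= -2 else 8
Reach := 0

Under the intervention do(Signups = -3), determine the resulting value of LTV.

do(Signups=-3) replaces the equation Signups := 6 if Clicks >= -2 else 8 with the constant Signups = -3.
Clicks = Budget*Reach  [with Budget=1, Reach=0]  = 0
LTV = -3*Clicks - 3*Signups - 4  [with Clicks=0, Signups=-3]  = 5

5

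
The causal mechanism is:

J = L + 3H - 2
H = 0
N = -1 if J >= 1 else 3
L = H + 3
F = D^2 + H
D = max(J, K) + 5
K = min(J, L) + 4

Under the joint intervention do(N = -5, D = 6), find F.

Under do(N = -5, D = 6), each intervened variable's structural equation is replaced by its fixed value.
F = D^2 + H  [with D=6, H=0]  = 36

36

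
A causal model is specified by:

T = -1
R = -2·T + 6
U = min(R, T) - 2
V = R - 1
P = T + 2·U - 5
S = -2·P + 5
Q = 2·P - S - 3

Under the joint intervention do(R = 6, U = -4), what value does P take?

Under do(R = 6, U = -4), each intervened variable's structural equation is replaced by its fixed value.
P = T + 2·U - 5  [with T=-1, U=-4]  = -14

-14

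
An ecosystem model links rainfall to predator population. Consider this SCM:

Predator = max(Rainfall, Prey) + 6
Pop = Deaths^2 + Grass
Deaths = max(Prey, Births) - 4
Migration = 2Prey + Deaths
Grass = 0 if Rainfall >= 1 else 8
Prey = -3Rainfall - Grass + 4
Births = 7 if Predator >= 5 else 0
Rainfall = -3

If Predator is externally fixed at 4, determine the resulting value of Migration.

The intervention breaks the incoming arrows to Predator: Predator = max(Rainfall, Prey) + 6 no longer applies, and Predator = 4.
Grass = 0 if Rainfall >= 1 else 8  [with Rainfall=-3]  = 8
Prey = -3Rainfall - Grass + 4  [with Rainfall=-3, Grass=8]  = 5
Births = 7 if Predator >= 5 else 0  [with Predator=4]  = 0
Deaths = max(Prey, Births) - 4  [with Prey=5, Births=0]  = 1
Migration = 2Prey + Deaths  [with Prey=5, Deaths=1]  = 11

11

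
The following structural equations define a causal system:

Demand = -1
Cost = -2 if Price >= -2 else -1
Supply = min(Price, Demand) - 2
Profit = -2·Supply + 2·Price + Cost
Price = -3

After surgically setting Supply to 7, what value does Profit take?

do(Supply=7) replaces the equation Supply = min(Price, Demand) - 2 with the constant Supply = 7.
Cost = -2 if Price >= -2 else -1  [with Price=-3]  = -1
Profit = -2·Supply + 2·Price + Cost  [with Supply=7, Price=-3, Cost=-1]  = -21

-21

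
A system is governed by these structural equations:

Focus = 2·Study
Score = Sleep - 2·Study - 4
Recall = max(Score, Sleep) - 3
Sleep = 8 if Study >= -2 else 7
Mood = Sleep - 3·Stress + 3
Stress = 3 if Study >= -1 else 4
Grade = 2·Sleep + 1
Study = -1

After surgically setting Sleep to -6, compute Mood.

-12

Under do(Sleep=-6), the mechanism Sleep = 8 if Study >= -2 else 7 is discarded; Sleep is fixed at -6.
Stress = 3 if Study >= -1 else 4  [with Study=-1]  = 3
Mood = Sleep - 3·Stress + 3  [with Sleep=-6, Stress=3]  = -12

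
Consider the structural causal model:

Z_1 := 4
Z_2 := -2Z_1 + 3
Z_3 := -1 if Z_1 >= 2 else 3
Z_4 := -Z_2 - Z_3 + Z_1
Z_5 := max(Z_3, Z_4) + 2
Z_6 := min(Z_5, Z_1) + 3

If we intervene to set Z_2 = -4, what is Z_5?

do(Z_2=-4) replaces the equation Z_2 := -2Z_1 + 3 with the constant Z_2 = -4.
Z_3 = -1 if Z_1 >= 2 else 3  [with Z_1=4]  = -1
Z_4 = -Z_2 - Z_3 + Z_1  [with Z_2=-4, Z_3=-1, Z_1=4]  = 9
Z_5 = max(Z_3, Z_4) + 2  [with Z_3=-1, Z_4=9]  = 11

11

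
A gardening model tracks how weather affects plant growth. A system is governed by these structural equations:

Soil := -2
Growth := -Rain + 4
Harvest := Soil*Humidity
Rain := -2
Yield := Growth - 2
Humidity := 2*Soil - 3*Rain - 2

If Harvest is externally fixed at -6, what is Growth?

do(Harvest=-6) replaces the equation Harvest := Soil*Humidity with the constant Harvest = -6.
Growth is not downstream of the intervention, so its value is determined by the original equations.
Growth = -Rain + 4  [with Rain=-2]  = 6

6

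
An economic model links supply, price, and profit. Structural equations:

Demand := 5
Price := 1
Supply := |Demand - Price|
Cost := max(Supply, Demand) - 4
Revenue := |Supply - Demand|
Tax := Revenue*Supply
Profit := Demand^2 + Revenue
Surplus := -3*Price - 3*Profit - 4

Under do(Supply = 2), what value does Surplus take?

The intervention breaks the incoming arrows to Supply: Supply := |Demand - Price| no longer applies, and Supply = 2.
Revenue = |Supply - Demand|  [with Supply=2, Demand=5]  = 3
Profit = Demand^2 + Revenue  [with Demand=5, Revenue=3]  = 28
Surplus = -3*Price - 3*Profit - 4  [with Price=1, Profit=28]  = -91

-91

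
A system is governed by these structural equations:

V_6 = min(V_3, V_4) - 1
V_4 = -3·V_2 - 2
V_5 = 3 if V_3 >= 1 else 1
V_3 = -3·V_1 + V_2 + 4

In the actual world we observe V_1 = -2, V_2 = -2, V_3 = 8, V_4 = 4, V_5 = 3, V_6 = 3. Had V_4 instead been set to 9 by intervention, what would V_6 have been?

7

Under do(V_4=9), the mechanism V_4 = -3·V_2 - 2 is discarded; V_4 is fixed at 9.
V_3 = -3·V_1 + V_2 + 4  [with V_1=-2, V_2=-2]  = 8
V_6 = min(V_3, V_4) - 1  [with V_3=8, V_4=9]  = 7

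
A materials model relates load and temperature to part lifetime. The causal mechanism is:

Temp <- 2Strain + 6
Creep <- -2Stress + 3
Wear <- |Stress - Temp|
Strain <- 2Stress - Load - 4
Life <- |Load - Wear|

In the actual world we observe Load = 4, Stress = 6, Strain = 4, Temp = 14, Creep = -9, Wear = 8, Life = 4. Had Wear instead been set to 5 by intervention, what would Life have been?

Intervening sets Wear = 5 and removes its equation (Wear <- |Stress - Temp|).
Life = |Load - Wear|  [with Load=4, Wear=5]  = 1

1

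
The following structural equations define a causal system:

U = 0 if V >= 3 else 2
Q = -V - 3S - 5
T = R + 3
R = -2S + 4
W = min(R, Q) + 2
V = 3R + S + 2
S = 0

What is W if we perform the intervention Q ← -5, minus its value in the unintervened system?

Under do(Q=-5), the mechanism Q = -V - 3S - 5 is discarded; Q is fixed at -5.
R = -2S + 4  [with S=0]  = 4
W = min(R, Q) + 2  [with R=4, Q=-5]  = -3
Without intervention: R = -2S + 4  [with S=0]  = 4; V = 3R + S + 2  [with R=4, S=0]  = 14; Q = -V - 3S - 5  [with V=14, S=0]  = -19; W = min(R, Q) + 2  [with R=4, Q=-19]  = -17.
Change = -3 − (-17) = 14.

14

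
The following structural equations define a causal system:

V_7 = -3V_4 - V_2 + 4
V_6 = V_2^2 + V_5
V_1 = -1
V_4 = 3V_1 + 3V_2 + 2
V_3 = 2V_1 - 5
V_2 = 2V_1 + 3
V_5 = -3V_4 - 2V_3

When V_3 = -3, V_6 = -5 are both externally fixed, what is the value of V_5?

The joint intervention fixes V_3 = -3, V_6 = -5, removing each variable's own equation.
V_2 = 2V_1 + 3  [with V_1=-1]  = 1
V_4 = 3V_1 + 3V_2 + 2  [with V_1=-1, V_2=1]  = 2
V_5 = -3V_4 - 2V_3  [with V_4=2, V_3=-3]  = 0

0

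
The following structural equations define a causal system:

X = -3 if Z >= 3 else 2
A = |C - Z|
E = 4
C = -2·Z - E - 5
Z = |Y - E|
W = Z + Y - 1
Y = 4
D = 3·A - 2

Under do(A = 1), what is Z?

Intervening sets A = 1 and removes its equation (A = |C - Z|).
Z is not downstream of the intervention, so its value is determined by the original equations.
Z = |Y - E|  [with Y=4, E=4]  = 0

0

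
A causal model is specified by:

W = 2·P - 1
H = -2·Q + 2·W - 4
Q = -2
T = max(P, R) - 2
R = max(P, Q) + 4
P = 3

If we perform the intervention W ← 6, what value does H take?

12

The intervention breaks the incoming arrows to W: W = 2·P - 1 no longer applies, and W = 6.
H = -2·Q + 2·W - 4  [with Q=-2, W=6]  = 12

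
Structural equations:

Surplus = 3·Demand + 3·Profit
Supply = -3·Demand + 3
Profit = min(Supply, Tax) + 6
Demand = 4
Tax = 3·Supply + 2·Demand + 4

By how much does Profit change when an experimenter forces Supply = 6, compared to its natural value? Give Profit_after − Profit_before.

Under do(Supply=6), the mechanism Supply = -3·Demand + 3 is discarded; Supply is fixed at 6.
Tax = 3·Supply + 2·Demand + 4  [with Supply=6, Demand=4]  = 30
Profit = min(Supply, Tax) + 6  [with Supply=6, Tax=30]  = 12
Without intervention: Supply = -3·Demand + 3  [with Demand=4]  = -9; Tax = 3·Supply + 2·Demand + 4  [with Supply=-9, Demand=4]  = -15; Profit = min(Supply, Tax) + 6  [with Supply=-9, Tax=-15]  = -9.
Change = 12 − (-9) = 21.

21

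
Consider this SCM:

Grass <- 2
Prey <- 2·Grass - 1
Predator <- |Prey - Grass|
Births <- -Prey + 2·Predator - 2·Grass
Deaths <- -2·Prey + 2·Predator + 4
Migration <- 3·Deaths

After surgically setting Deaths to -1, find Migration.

-3

The intervention breaks the incoming arrows to Deaths: Deaths <- -2·Prey + 2·Predator + 4 no longer applies, and Deaths = -1.
Migration = 3·Deaths  [with Deaths=-1]  = -3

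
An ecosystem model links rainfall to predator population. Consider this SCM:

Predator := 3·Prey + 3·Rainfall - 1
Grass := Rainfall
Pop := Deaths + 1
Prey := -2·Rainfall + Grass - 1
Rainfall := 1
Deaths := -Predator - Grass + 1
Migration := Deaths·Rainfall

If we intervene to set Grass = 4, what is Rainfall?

1

Under do(Grass=4), the mechanism Grass := Rainfall is discarded; Grass is fixed at 4.
Rainfall is not downstream of the intervention, so its value is determined by the original equations.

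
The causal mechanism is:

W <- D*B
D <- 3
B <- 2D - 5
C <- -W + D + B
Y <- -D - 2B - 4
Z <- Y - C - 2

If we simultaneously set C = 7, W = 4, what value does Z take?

-18

Setting C = 7, W = 4 by intervention discards those variables' equations.
B = 2D - 5  [with D=3]  = 1
Y = -D - 2B - 4  [with D=3, B=1]  = -9
Z = Y - C - 2  [with Y=-9, C=7]  = -18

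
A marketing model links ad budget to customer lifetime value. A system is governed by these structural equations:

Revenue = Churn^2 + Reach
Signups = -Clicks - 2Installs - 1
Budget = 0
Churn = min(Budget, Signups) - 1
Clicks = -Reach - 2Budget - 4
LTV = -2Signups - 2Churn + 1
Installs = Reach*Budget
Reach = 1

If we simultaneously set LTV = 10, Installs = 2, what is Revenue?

2

Under do(LTV = 10, Installs = 2), each intervened variable's structural equation is replaced by its fixed value.
Clicks = -Reach - 2Budget - 4  [with Reach=1, Budget=0]  = -5
Signups = -Clicks - 2Installs - 1  [with Clicks=-5, Installs=2]  = 0
Churn = min(Budget, Signups) - 1  [with Budget=0, Signups=0]  = -1
Revenue = Churn^2 + Reach  [with Churn=-1, Reach=1]  = 2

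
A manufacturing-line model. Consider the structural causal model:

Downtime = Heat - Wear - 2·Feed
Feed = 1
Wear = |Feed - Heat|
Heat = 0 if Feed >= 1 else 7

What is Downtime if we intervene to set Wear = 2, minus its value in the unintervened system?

The intervention breaks the incoming arrows to Wear: Wear = |Feed - Heat| no longer applies, and Wear = 2.
Heat = 0 if Feed >= 1 else 7  [with Feed=1]  = 0
Downtime = Heat - Wear - 2·Feed  [with Heat=0, Wear=2, Feed=1]  = -4
Without intervention: Heat = 0 if Feed >= 1 else 7  [with Feed=1]  = 0; Wear = |Feed - Heat|  [with Feed=1, Heat=0]  = 1; Downtime = Heat - Wear - 2·Feed  [with Heat=0, Wear=1, Feed=1]  = -3.
Change = -4 − (-3) = -1.

-1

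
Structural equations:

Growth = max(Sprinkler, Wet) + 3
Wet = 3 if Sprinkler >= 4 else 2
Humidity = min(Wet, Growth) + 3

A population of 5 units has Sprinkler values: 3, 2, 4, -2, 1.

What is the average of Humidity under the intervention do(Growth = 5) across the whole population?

Under do(Growth=5), Growth's equation is replaced by Growth=5 for every unit. Per-unit Humidity: 5, 5, 6, 5, 5. Mean = 5.2.

5.2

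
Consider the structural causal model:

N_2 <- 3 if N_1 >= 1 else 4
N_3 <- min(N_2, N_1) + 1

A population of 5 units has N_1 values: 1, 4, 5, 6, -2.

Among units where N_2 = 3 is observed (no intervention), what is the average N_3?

3.5

Conditioning on N_2=3 selects the 4 unit(s) with N_1 ∈ {1, 4, 5, 6}. Their N_3 values: 2, 4, 4, 4. Mean = 3.5.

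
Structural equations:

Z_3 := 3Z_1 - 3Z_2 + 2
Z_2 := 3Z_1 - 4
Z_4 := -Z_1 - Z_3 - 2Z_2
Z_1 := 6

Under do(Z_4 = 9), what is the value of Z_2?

The intervention breaks the incoming arrows to Z_4: Z_4 := -Z_1 - Z_3 - 2Z_2 no longer applies, and Z_4 = 9.
Since Z_2 is not a descendant of the intervened variable, it is unaffected.
Z_2 = 3Z_1 - 4  [with Z_1=6]  = 14

14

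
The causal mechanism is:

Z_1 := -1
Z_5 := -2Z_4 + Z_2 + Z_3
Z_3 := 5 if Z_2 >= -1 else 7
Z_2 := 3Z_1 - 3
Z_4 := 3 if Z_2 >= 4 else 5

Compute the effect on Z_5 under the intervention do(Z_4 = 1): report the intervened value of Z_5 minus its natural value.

Intervening sets Z_4 = 1 and removes its equation (Z_4 := 3 if Z_2 >= 4 else 5).
Z_2 = 3Z_1 - 3  [with Z_1=-1]  = -6
Z_3 = 5 if Z_2 >= -1 else 7  [with Z_2=-6]  = 7
Z_5 = -2Z_4 + Z_2 + Z_3  [with Z_4=1, Z_2=-6, Z_3=7]  = -1
Without intervention: Z_2 = 3Z_1 - 3  [with Z_1=-1]  = -6; Z_3 = 5 if Z_2 >= -1 else 7  [with Z_2=-6]  = 7; Z_4 = 3 if Z_2 >= 4 else 5  [with Z_2=-6]  = 5; Z_5 = -2Z_4 + Z_2 + Z_3  [with Z_4=5, Z_2=-6, Z_3=7]  = -9.
Change = -1 − (-9) = 8.

8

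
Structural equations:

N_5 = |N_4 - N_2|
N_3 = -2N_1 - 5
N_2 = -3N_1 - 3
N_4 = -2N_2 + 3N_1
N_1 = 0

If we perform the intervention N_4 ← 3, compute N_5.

Intervening sets N_4 = 3 and removes its equation (N_4 = -2N_2 + 3N_1).
N_2 = -3N_1 - 3  [with N_1=0]  = -3
N_5 = |N_4 - N_2|  [with N_4=3, N_2=-3]  = 6

6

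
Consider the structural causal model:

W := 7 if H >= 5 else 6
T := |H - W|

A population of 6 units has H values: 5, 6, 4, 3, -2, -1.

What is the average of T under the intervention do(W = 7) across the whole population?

Every unit gets W=7 under the intervention. T values become 2, 1, 3, 4, 9, 8; E[T|do(W=7)] = 4.5.

4.5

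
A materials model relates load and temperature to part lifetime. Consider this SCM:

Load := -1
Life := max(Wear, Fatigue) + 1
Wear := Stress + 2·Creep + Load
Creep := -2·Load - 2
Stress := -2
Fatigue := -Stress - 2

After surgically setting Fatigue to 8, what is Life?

9

The intervention breaks the incoming arrows to Fatigue: Fatigue := -Stress - 2 no longer applies, and Fatigue = 8.
Creep = -2·Load - 2  [with Load=-1]  = 0
Wear = Stress + 2·Creep + Load  [with Stress=-2, Creep=0, Load=-1]  = -3
Life = max(Wear, Fatigue) + 1  [with Wear=-3, Fatigue=8]  = 9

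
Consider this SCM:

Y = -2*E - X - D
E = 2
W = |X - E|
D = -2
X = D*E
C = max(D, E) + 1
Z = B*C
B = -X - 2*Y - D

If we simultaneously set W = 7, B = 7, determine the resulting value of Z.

Under do(W = 7, B = 7), each intervened variable's structural equation is replaced by its fixed value.
C = max(D, E) + 1  [with D=-2, E=2]  = 3
Z = B*C  [with B=7, C=3]  = 21

21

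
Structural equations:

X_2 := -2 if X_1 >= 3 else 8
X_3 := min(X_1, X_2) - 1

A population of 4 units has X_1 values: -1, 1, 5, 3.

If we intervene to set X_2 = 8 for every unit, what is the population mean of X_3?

1

Under do(X_2=8), X_2's equation is replaced by X_2=8 for every unit. Per-unit X_3: -2, 0, 4, 2. Mean = 1.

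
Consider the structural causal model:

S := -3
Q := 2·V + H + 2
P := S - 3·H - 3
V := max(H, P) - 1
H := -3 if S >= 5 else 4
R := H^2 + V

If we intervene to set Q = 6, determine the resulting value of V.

3

do(Q=6) replaces the equation Q := 2·V + H + 2 with the constant Q = 6.
No directed path runs from Q to V, so V keeps its natural value.
H = -3 if S >= 5 else 4  [with S=-3]  = 4
P = S - 3·H - 3  [with S=-3, H=4]  = -18
V = max(H, P) - 1  [with H=4, P=-18]  = 3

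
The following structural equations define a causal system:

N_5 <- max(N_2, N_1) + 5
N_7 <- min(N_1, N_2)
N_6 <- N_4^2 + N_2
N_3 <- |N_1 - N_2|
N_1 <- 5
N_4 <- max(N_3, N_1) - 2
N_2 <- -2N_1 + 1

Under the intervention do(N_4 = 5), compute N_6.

16

Under do(N_4=5), the mechanism N_4 <- max(N_3, N_1) - 2 is discarded; N_4 is fixed at 5.
N_2 = -2N_1 + 1  [with N_1=5]  = -9
N_6 = N_4^2 + N_2  [with N_4=5, N_2=-9]  = 16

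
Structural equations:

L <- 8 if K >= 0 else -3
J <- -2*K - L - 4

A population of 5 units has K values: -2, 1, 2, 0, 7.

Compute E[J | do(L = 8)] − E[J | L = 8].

1.8

do(L=8) breaks L's dependence on K. With L=8 fixed, J across the units is -8, -14, -16, -12, -26, mean -15.2.
E[J|L=8] averages over only the 4 units with L=8 (K = 1, 2, 0, 7): J = -14, -16, -12, -26, mean -17.
Difference = -15.2 − (-17) = 1.8.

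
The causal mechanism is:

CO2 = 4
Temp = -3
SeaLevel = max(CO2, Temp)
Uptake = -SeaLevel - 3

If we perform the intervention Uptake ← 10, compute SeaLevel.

Under do(Uptake=10), the mechanism Uptake = -SeaLevel - 3 is discarded; Uptake is fixed at 10.
Since SeaLevel is not a descendant of the intervened variable, it is unaffected.
SeaLevel = max(CO2, Temp)  [with CO2=4, Temp=-3]  = 4

4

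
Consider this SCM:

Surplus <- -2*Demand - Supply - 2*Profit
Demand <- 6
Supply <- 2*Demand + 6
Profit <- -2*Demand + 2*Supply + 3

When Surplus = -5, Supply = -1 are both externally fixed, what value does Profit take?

-11

Setting Surplus = -5, Supply = -1 by intervention discards those variables' equations.
Profit = -2*Demand + 2*Supply + 3  [with Demand=6, Supply=-1]  = -11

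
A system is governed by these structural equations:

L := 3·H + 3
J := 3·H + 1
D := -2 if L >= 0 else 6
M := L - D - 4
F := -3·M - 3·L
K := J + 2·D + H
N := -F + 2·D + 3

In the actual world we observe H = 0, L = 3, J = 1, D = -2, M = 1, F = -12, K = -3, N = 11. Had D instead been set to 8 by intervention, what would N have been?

1

do(D=8) replaces the equation D := -2 if L >= 0 else 6 with the constant D = 8.
L = 3·H + 3  [with H=0]  = 3
M = L - D - 4  [with L=3, D=8]  = -9
F = -3·M - 3·L  [with M=-9, L=3]  = 18
N = -F + 2·D + 3  [with F=18, D=8]  = 1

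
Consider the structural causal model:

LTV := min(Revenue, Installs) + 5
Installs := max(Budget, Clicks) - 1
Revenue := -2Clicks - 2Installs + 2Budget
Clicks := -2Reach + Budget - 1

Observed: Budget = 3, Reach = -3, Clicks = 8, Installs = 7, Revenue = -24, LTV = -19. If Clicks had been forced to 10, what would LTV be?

-27

The intervention breaks the incoming arrows to Clicks: Clicks := -2Reach + Budget - 1 no longer applies, and Clicks = 10.
Installs = max(Budget, Clicks) - 1  [with Budget=3, Clicks=10]  = 9
Revenue = -2Clicks - 2Installs + 2Budget  [with Clicks=10, Installs=9, Budget=3]  = -32
LTV = min(Revenue, Installs) + 5  [with Revenue=-32, Installs=9]  = -27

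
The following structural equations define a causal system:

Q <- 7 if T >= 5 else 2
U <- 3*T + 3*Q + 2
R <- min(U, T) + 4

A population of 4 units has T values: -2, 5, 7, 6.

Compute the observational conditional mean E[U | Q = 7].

Observing Q=7 restricts to units where Q's equation naturally yields 7: T ∈ {5, 7, 6}. In that subpopulation U = 38, 44, 41, mean 41.

41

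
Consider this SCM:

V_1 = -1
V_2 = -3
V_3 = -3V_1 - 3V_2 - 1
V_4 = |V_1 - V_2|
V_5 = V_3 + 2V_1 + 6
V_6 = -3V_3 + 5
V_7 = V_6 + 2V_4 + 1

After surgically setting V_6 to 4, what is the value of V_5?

15

do(V_6=4) replaces the equation V_6 = -3V_3 + 5 with the constant V_6 = 4.
Since V_5 is not a descendant of the intervened variable, it is unaffected.
V_3 = -3V_1 - 3V_2 - 1  [with V_1=-1, V_2=-3]  = 11
V_5 = V_3 + 2V_1 + 6  [with V_3=11, V_1=-1]  = 15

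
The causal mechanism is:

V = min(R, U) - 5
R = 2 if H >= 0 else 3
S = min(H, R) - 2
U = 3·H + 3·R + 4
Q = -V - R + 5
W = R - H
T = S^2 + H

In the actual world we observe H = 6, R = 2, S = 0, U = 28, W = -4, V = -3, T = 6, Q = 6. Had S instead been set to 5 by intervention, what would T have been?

31

The intervention breaks the incoming arrows to S: S = min(H, R) - 2 no longer applies, and S = 5.
T = S^2 + H  [with S=5, H=6]  = 31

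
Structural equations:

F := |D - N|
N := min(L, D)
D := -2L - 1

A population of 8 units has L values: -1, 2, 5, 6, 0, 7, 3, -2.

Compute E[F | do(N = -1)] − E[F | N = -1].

5.5

Every unit gets N=-1 under the intervention. F values become 2, 4, 10, 12, 0, 14, 6, 4; E[F|do(N=-1)] = 6.5.
Observing N=-1 restricts to units where N's equation naturally yields -1: L ∈ {-1, 0}. In that subpopulation F = 2, 0, mean 1.
Difference = 6.5 − 1 = 5.5.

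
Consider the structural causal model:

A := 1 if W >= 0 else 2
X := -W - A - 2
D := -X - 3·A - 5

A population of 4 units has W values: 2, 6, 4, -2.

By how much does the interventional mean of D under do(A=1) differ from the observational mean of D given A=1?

-1.5

Under do(A=1), A's equation is replaced by A=1 for every unit. Per-unit D: -3, 1, -1, -7. Mean = -2.5.
Observing A=1 restricts to units where A's equation naturally yields 1: W ∈ {2, 6, 4}. In that subpopulation D = -3, 1, -1, mean -1.
Difference = -2.5 − (-1) = -1.5.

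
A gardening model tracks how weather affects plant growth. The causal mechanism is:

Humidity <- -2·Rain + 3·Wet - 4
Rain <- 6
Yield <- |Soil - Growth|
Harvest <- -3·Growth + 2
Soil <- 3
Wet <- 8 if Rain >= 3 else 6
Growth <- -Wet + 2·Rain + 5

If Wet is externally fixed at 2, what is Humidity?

-10

do(Wet=2) replaces the equation Wet <- 8 if Rain >= 3 else 6 with the constant Wet = 2.
Humidity = -2·Rain + 3·Wet - 4  [with Rain=6, Wet=2]  = -10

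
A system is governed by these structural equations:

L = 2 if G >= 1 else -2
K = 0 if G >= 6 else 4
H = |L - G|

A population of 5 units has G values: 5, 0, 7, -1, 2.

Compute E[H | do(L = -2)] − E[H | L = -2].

do(L=-2) breaks L's dependence on G. With L=-2 fixed, H across the units is 7, 2, 9, 1, 4, mean 4.6.
Observing L=-2 restricts to units where L's equation naturally yields -2: G ∈ {0, -1}. In that subpopulation H = 2, 1, mean 1.5.
Difference = 4.6 − 1.5 = 3.1.

3.1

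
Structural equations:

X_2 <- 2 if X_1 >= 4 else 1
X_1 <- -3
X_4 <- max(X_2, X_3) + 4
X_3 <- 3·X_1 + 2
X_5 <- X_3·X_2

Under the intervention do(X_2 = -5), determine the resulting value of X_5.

do(X_2=-5) replaces the equation X_2 <- 2 if X_1 >= 4 else 1 with the constant X_2 = -5.
X_3 = 3·X_1 + 2  [with X_1=-3]  = -7
X_5 = X_3·X_2  [with X_3=-7, X_2=-5]  = 35

35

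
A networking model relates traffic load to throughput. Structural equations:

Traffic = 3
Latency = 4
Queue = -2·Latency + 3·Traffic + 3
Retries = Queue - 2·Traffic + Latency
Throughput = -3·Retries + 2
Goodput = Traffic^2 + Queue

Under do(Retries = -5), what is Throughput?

17

Intervening sets Retries = -5 and removes its equation (Retries = Queue - 2·Traffic + Latency).
Throughput = -3·Retries + 2  [with Retries=-5]  = 17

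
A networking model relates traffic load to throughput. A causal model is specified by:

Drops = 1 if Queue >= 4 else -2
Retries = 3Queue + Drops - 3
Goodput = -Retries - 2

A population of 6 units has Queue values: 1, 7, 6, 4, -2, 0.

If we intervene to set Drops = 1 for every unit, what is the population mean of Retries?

Under do(Drops=1), Drops's equation is replaced by Drops=1 for every unit. Per-unit Retries: 1, 19, 16, 10, -8, -2. Mean = 6.

6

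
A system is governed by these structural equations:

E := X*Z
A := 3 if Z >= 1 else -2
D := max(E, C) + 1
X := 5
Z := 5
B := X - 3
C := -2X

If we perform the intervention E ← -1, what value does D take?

Under do(E=-1), the mechanism E := X*Z is discarded; E is fixed at -1.
C = -2X  [with X=5]  = -10
D = max(E, C) + 1  [with E=-1, C=-10]  = 0

0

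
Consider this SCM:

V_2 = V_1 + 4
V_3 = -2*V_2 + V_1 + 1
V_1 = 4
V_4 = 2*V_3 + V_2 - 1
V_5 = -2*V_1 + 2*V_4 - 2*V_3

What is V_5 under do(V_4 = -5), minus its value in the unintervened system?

Intervening sets V_4 = -5 and removes its equation (V_4 = 2*V_3 + V_2 - 1).
V_2 = V_1 + 4  [with V_1=4]  = 8
V_3 = -2*V_2 + V_1 + 1  [with V_2=8, V_1=4]  = -11
V_5 = -2*V_1 + 2*V_4 - 2*V_3  [with V_1=4, V_4=-5, V_3=-11]  = 4
Without intervention: V_2 = V_1 + 4  [with V_1=4]  = 8; V_3 = -2*V_2 + V_1 + 1  [with V_2=8, V_1=4]  = -11; V_4 = 2*V_3 + V_2 - 1  [with V_3=-11, V_2=8]  = -15; V_5 = -2*V_1 + 2*V_4 - 2*V_3  [with V_1=4, V_4=-15, V_3=-11]  = -16.
Change = 4 − (-16) = 20.

20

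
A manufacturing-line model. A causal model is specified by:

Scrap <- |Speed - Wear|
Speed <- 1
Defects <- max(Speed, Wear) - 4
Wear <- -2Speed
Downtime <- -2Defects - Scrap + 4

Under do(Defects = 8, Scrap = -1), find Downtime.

Setting Defects = 8, Scrap = -1 by intervention discards those variables' equations.
Downtime = -2Defects - Scrap + 4  [with Defects=8, Scrap=-1]  = -11

-11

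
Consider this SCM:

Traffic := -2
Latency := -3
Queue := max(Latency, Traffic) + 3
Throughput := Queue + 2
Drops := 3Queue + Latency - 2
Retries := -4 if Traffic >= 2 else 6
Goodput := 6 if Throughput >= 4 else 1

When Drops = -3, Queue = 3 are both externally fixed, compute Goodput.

The joint intervention fixes Drops = -3, Queue = 3, removing each variable's own equation.
Throughput = Queue + 2  [with Queue=3]  = 5
Goodput = 6 if Throughput >= 4 else 1  [with Throughput=5]  = 6

6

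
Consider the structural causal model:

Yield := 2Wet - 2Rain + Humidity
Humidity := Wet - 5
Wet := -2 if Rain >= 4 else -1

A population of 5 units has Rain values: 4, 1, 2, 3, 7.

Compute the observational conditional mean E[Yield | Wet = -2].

-22

E[Yield|Wet=-2] averages over only the 2 units with Wet=-2 (Rain = 4, 7): Yield = -19, -25, mean -22.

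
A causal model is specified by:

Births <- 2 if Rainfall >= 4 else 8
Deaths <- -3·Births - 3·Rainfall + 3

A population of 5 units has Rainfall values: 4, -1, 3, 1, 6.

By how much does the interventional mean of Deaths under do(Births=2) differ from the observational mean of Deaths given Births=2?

7.2

do(Births=2) breaks Births's dependence on Rainfall. With Births=2 fixed, Deaths across the units is -15, 0, -12, -6, -21, mean -10.8.
Observing Births=2 restricts to units where Births's equation naturally yields 2: Rainfall ∈ {4, 6}. In that subpopulation Deaths = -15, -21, mean -18.
Difference = -10.8 − (-18) = 7.2.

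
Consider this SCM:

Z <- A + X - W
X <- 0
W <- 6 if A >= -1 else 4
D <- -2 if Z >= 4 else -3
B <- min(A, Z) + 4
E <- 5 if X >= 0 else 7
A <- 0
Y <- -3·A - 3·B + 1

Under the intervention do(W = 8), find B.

-4

do(W=8) replaces the equation W <- 6 if A >= -1 else 4 with the constant W = 8.
Z = A + X - W  [with A=0, X=0, W=8]  = -8
B = min(A, Z) + 4  [with A=0, Z=-8]  = -4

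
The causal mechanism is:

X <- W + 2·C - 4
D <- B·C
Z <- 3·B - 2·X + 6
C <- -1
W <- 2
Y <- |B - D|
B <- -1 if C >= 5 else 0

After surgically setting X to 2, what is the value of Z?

Intervening sets X = 2 and removes its equation (X <- W + 2·C - 4).
B = -1 if C >= 5 else 0  [with C=-1]  = 0
Z = 3·B - 2·X + 6  [with B=0, X=2]  = 2

2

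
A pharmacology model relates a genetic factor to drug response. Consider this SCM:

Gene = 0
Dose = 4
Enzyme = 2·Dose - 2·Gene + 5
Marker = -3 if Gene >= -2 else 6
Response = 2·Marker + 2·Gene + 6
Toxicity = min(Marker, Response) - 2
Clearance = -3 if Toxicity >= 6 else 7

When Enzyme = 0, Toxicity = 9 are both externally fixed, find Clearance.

Under do(Enzyme = 0, Toxicity = 9), each intervened variable's structural equation is replaced by its fixed value.
Clearance = -3 if Toxicity >= 6 else 7  [with Toxicity=9]  = -3

-3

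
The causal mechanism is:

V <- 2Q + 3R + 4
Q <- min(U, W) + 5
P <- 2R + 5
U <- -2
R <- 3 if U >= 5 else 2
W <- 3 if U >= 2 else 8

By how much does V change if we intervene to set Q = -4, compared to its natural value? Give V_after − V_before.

-14

do(Q=-4) replaces the equation Q <- min(U, W) + 5 with the constant Q = -4.
R = 3 if U >= 5 else 2  [with U=-2]  = 2
V = 2Q + 3R + 4  [with Q=-4, R=2]  = 2
Without intervention: W = 3 if U >= 2 else 8  [with U=-2]  = 8; Q = min(U, W) + 5  [with U=-2, W=8]  = 3; R = 3 if U >= 5 else 2  [with U=-2]  = 2; V = 2Q + 3R + 4  [with Q=3, R=2]  = 16.
Change = 2 − 16 = -14.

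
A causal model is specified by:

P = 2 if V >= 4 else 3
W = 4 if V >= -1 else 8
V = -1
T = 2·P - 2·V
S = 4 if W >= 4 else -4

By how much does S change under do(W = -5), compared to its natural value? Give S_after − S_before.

The intervention breaks the incoming arrows to W: W = 4 if V >= -1 else 8 no longer applies, and W = -5.
S = 4 if W >= 4 else -4  [with W=-5]  = -4
Without intervention: W = 4 if V >= -1 else 8  [with V=-1]  = 4; S = 4 if W >= 4 else -4  [with W=4]  = 4.
Change = -4 − 4 = -8.

-8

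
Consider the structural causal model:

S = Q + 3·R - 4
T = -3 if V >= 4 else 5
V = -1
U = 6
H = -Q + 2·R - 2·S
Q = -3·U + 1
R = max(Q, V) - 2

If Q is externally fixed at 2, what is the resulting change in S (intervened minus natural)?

Under do(Q=2), the mechanism Q = -3·U + 1 is discarded; Q is fixed at 2.
R = max(Q, V) - 2  [with Q=2, V=-1]  = 0
S = Q + 3·R - 4  [with Q=2, R=0]  = -2
Without intervention: Q = -3·U + 1  [with U=6]  = -17; R = max(Q, V) - 2  [with Q=-17, V=-1]  = -3; S = Q + 3·R - 4  [with Q=-17, R=-3]  = -30.
Change = -2 − (-30) = 28.

28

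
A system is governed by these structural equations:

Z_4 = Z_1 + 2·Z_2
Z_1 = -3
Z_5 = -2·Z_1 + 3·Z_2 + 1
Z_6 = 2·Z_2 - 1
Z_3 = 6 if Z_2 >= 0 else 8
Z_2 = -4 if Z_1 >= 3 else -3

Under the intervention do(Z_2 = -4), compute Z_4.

-11

Under do(Z_2=-4), the mechanism Z_2 = -4 if Z_1 >= 3 else -3 is discarded; Z_2 is fixed at -4.
Z_4 = Z_1 + 2·Z_2  [with Z_1=-3, Z_2=-4]  = -11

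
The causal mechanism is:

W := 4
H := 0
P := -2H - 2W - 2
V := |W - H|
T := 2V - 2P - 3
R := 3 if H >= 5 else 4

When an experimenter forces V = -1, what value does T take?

Intervening sets V = -1 and removes its equation (V := |W - H|).
P = -2H - 2W - 2  [with H=0, W=4]  = -10
T = 2V - 2P - 3  [with V=-1, P=-10]  = 15

15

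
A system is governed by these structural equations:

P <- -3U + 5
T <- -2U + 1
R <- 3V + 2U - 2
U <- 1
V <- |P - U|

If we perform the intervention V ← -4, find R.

The intervention breaks the incoming arrows to V: V <- |P - U| no longer applies, and V = -4.
R = 3V + 2U - 2  [with V=-4, U=1]  = -12

-12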